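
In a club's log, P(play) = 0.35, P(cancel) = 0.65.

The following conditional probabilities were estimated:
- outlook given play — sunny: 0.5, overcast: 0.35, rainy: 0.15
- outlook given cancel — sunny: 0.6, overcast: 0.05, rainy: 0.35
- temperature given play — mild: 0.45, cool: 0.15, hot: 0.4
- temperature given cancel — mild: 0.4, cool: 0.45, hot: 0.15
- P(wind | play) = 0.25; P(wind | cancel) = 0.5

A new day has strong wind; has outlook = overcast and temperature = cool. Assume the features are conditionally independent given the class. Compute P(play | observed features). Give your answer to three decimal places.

0.386

play: 0.35 × 0.35 × 0.15 × 0.25 = 0.00459375
cancel: 0.65 × 0.05 × 0.45 × 0.5 = 0.0073125
P(play | x) = 0.00459375 / 0.01190625 ≈ 0.386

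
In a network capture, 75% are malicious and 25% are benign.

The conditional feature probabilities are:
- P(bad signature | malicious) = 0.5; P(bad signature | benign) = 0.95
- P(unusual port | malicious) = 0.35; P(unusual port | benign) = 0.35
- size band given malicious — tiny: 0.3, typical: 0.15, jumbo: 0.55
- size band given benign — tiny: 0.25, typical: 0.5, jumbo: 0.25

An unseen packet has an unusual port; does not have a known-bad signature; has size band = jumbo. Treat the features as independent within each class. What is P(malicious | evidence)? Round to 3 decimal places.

malicious: 0.75 × (1−0.5) × 0.35 × 0.55 = 0.0721875
benign: 0.25 × (1−0.95) × 0.35 × 0.25 = 0.00109375
P(malicious | x) = 0.0721875 / 0.07328125 ≈ 0.985

0.985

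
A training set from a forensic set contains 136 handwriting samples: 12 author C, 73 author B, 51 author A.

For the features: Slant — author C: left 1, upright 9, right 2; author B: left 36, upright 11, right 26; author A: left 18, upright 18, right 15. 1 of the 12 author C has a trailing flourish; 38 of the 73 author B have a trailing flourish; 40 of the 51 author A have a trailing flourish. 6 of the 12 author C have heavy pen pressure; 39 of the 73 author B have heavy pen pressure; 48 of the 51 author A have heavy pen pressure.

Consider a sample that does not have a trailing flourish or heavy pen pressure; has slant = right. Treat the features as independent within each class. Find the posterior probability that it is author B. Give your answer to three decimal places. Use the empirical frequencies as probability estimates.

author C: (12/136) × (2/12) × (11/12) × (6/12) ≈ 0.0067402
author B: (73/136) × (26/73) × (35/73) × (34/73) ≈ 0.0426909
author A: (51/136) × (15/51) × (11/51) × (3/51) ≈ 0.00139935
P(author B | x) = 0.0426909 / 0.05083045 ≈ 0.840

0.840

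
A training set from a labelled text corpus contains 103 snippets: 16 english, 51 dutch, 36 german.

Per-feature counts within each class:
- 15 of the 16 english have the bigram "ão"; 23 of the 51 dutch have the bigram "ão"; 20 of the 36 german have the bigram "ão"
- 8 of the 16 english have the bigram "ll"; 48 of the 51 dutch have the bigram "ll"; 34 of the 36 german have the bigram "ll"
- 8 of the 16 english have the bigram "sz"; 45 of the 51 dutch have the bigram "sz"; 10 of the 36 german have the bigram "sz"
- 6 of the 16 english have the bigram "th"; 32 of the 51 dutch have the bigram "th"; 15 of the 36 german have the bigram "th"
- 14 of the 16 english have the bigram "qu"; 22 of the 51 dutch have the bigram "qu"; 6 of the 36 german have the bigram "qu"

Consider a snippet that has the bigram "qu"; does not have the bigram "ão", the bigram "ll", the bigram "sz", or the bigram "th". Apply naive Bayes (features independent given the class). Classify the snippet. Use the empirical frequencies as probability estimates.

english: (16/103) × (1/16) × (8/16) × (8/16) × (10/16) × (14/16) ≈ 0.00132737
dutch: (51/103) × (28/51) × (3/51) × (6/51) × (19/51) × (22/51) ≈ 0.000302335
german: (36/103) × (16/36) × (2/36) × (26/36) × (21/36) × (6/36) ≈ 0.000605964
Highest score → english.

english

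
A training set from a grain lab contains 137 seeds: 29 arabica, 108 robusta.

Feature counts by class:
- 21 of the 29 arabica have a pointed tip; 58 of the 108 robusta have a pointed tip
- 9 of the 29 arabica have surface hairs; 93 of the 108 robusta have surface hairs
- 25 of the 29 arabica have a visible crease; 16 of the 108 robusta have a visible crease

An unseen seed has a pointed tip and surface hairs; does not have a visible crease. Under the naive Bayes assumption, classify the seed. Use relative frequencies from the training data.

arabica: (29/137) × (21/29) × (9/29) × (4/29) ≈ 0.00656153
robusta: (108/137) × (58/108) × (93/108) × (92/108) ≈ 0.310549
Highest score → robusta.

robusta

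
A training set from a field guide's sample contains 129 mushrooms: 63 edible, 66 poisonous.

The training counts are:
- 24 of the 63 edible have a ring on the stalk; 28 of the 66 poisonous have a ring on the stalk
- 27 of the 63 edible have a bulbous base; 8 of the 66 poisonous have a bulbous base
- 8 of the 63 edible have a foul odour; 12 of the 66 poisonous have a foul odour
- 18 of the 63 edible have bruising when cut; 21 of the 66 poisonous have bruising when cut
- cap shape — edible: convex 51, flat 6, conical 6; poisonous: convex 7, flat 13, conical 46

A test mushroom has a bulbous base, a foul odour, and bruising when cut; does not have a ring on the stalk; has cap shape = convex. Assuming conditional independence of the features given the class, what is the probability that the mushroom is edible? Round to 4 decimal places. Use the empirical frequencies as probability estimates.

edible: (63/129) × (39/63) × (27/63) × (8/63) × (18/63) × (51/63) ≈ 0.00380548
poisonous: (66/129) × (38/66) × (8/66) × (12/66) × (21/66) × (7/66) ≈ 0.000219082
P(edible | x) = 0.00380548 / 0.004024562 ≈ 0.9456

0.9456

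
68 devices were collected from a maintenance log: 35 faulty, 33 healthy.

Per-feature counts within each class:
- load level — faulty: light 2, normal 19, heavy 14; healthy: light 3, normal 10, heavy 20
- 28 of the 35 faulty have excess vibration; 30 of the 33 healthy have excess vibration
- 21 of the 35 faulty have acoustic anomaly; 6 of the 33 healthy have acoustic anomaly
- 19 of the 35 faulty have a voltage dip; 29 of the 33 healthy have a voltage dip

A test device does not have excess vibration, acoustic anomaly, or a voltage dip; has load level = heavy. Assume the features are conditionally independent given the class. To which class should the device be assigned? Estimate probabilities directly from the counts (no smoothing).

faulty: (35/68) × (14/35) × (7/35) × (14/35) × (16/35) ≈ 0.00752941
healthy: (33/68) × (20/33) × (3/33) × (27/33) × (4/33) ≈ 0.0026517
Highest score → faulty.

faulty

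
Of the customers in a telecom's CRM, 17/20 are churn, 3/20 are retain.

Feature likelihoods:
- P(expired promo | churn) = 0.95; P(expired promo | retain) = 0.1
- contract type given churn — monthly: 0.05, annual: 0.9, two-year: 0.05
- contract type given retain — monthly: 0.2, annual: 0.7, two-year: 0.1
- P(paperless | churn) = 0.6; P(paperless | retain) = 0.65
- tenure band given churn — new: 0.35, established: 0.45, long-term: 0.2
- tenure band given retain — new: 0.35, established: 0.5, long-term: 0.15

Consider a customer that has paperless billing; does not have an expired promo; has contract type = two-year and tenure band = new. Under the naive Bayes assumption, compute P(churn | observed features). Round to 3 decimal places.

0.127

churn: 0.85 × (1−0.95) × 0.05 × 0.6 × 0.35 = 0.00044625
retain: 0.15 × (1−0.1) × 0.1 × 0.65 × 0.35 = 0.00307125
P(churn | x) = 0.00044625 / 0.0035175 ≈ 0.127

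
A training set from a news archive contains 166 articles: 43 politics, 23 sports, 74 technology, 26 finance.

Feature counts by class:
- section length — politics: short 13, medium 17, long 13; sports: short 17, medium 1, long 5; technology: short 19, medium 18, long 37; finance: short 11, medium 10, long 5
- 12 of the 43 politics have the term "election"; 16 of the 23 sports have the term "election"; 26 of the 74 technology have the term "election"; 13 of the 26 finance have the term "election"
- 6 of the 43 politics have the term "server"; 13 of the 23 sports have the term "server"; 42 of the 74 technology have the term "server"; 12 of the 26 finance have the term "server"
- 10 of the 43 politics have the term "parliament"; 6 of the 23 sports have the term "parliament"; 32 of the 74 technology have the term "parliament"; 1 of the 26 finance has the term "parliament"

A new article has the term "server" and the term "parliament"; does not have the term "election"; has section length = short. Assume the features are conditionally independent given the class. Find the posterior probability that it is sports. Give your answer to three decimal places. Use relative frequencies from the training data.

politics: (43/166) × (13/43) × (31/43) × (6/43) × (10/43) ≈ 0.00183207
sports: (23/166) × (17/23) × (7/23) × (13/23) × (6/23) ≈ 0.00459568
technology: (74/166) × (19/74) × (48/74) × (42/74) × (32/74) ≈ 0.0182218
finance: (26/166) × (11/26) × (13/26) × (12/26) × (1/26) ≈ 0.000588151
P(sports | x) = 0.00459568 / 0.025237701 ≈ 0.182

0.182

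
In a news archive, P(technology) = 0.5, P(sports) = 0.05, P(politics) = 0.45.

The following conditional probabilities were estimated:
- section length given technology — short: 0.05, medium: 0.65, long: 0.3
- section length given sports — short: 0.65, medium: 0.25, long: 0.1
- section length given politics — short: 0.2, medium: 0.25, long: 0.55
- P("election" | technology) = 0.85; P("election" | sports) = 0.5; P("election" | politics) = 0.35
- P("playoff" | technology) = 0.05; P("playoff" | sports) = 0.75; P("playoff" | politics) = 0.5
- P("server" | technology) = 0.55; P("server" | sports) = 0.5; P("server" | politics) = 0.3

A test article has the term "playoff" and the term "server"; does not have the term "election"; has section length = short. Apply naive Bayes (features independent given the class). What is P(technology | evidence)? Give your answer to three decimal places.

technology: 0.5 × 0.05 × (1−0.85) × 0.05 × 0.55 = 0.000103125
sports: 0.05 × 0.65 × (1−0.5) × 0.75 × 0.5 = 0.00609375
politics: 0.45 × 0.2 × (1−0.35) × 0.5 × 0.3 = 0.008775
P(technology | x) = 0.000103125 / 0.014971875 ≈ 0.007

0.007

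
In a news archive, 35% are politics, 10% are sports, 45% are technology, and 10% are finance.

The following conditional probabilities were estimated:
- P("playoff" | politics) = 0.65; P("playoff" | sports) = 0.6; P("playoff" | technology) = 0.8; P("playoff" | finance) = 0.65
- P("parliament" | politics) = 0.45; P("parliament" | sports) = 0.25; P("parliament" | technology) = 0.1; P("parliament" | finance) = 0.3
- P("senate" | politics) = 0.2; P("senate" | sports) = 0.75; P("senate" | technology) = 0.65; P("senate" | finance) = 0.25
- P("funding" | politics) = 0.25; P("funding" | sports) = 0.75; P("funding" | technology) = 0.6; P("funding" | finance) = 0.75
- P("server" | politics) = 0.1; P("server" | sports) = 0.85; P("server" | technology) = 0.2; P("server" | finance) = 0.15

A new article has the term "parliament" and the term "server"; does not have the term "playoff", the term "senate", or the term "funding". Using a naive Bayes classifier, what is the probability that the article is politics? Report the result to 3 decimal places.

0.754

politics: 0.35 × (1−0.65) × 0.45 × (1−0.2) × (1−0.25) × 0.1 = 0.0033075
sports: 0.1 × (1−0.6) × 0.25 × (1−0.75) × (1−0.75) × 0.85 = 0.00053125
technology: 0.45 × (1−0.8) × 0.1 × (1−0.65) × (1−0.6) × 0.2 = 0.000252
finance: 0.1 × (1−0.65) × 0.3 × (1−0.25) × (1−0.75) × 0.15 = 0.0002953125
P(politics | x) = 0.0033075 / 0.0043860625 ≈ 0.754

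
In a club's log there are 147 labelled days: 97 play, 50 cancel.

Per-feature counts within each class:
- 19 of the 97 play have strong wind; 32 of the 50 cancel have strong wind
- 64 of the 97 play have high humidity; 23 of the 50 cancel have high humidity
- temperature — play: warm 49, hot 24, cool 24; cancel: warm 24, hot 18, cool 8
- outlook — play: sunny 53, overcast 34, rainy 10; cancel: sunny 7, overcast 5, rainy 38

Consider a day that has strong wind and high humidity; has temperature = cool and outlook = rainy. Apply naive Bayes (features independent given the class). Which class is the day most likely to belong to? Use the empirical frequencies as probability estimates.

play: (97/147) × (19/97) × (64/97) × (24/97) × (10/97) ≈ 0.00217527
cancel: (50/147) × (32/50) × (23/50) × (8/50) × (38/50) ≈ 0.0121765
Highest score → cancel.

cancel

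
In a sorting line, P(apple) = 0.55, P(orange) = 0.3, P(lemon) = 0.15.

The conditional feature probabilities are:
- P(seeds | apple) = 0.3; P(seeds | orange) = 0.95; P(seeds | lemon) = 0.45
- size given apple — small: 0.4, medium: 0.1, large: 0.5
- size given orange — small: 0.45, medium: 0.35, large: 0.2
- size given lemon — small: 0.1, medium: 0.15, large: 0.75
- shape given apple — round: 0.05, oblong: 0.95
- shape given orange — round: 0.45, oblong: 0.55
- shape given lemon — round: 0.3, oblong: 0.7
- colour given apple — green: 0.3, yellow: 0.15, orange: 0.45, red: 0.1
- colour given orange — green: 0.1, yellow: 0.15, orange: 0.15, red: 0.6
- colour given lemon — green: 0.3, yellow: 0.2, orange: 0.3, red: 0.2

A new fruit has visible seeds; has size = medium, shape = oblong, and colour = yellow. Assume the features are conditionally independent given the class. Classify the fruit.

apple: 0.55 × 0.3 × 0.1 × 0.95 × 0.15 = 0.00235125
orange: 0.3 × 0.95 × 0.35 × 0.55 × 0.15 = 0.008229375
lemon: 0.15 × 0.45 × 0.15 × 0.7 × 0.2 = 0.0014175
Highest score → orange.

orange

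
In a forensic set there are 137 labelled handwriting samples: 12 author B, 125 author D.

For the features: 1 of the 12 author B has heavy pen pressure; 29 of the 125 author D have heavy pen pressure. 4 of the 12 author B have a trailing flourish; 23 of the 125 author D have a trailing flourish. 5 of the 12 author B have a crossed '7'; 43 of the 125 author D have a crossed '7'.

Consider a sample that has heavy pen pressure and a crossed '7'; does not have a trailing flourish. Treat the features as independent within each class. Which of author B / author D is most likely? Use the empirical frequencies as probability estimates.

author B: (12/137) × (1/12) × (8/12) × (5/12) ≈ 0.00202758
author D: (125/137) × (29/125) × (102/125) × (43/125) ≈ 0.0594191
Highest score → author D.

author D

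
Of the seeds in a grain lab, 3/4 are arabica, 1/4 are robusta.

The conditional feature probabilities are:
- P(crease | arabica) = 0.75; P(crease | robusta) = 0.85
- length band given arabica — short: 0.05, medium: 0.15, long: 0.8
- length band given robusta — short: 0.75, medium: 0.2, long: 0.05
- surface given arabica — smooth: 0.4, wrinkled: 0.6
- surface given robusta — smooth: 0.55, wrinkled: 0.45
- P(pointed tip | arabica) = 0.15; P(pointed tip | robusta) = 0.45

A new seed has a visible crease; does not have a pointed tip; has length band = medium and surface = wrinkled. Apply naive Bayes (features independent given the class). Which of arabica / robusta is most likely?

arabica

arabica: 0.75 × 0.75 × 0.15 × 0.6 × (1−0.15) = 0.04303125
robusta: 0.25 × 0.85 × 0.2 × 0.45 × (1−0.45) = 0.01051875
Highest score → arabica.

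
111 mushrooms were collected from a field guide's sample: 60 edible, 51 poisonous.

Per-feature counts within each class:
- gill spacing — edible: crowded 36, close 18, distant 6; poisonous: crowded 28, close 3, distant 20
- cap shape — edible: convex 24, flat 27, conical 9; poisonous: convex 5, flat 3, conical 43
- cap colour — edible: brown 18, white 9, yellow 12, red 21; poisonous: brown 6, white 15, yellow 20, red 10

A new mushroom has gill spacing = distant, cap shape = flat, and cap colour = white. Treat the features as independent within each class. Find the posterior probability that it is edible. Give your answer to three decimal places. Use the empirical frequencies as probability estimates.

edible: (60/111) × (6/60) × (27/60) × (9/60) ≈ 0.00364865
poisonous: (51/111) × (20/51) × (3/51) × (15/51) ≈ 0.0031173
P(edible | x) = 0.00364865 / 0.00676595 ≈ 0.539

0.539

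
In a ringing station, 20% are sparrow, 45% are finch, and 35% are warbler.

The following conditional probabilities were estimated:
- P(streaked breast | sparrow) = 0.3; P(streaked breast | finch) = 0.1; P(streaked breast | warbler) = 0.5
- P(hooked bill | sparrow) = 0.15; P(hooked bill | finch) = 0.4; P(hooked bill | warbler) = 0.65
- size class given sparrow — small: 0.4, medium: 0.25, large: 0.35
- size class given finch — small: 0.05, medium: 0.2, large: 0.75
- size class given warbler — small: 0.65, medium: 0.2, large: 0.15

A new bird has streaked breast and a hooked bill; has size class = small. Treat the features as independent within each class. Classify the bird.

warbler

sparrow: 0.2 × 0.3 × 0.15 × 0.4 = 0.0036
finch: 0.45 × 0.1 × 0.4 × 0.05 = 0.0009
warbler: 0.35 × 0.5 × 0.65 × 0.65 = 0.0739375
Highest score → warbler.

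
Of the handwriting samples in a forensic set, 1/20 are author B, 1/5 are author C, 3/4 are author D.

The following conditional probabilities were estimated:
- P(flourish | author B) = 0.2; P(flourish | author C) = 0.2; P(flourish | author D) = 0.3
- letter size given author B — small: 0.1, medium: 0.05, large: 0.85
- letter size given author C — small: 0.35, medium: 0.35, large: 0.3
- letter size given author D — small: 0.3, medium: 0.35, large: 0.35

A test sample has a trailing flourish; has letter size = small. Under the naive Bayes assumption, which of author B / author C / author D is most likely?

author B: 0.05 × 0.2 × 0.1 = 0.001
author C: 0.2 × 0.2 × 0.35 = 0.014
author D: 0.75 × 0.3 × 0.3 = 0.0675
Highest score → author D.

author D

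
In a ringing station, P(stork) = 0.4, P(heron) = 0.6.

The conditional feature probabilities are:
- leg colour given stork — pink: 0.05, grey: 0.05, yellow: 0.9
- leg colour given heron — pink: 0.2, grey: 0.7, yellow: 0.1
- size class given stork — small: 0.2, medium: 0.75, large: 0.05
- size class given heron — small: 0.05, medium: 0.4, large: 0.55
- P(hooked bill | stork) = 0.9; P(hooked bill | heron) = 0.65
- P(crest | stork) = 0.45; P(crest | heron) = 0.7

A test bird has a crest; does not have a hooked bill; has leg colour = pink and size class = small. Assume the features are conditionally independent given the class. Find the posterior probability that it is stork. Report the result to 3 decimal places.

0.109

stork: 0.4 × 0.05 × 0.2 × (1−0.9) × 0.45 = 0.00018
heron: 0.6 × 0.2 × 0.05 × (1−0.65) × 0.7 = 0.00147
P(stork | x) = 0.00018 / 0.00165 ≈ 0.109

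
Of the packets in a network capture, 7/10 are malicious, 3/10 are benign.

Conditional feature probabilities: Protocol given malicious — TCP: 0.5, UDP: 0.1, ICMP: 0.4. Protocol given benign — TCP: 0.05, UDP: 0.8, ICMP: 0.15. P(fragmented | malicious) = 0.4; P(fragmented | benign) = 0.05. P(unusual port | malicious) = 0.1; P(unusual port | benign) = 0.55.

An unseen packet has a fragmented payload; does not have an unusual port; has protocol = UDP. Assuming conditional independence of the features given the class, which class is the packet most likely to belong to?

malicious

malicious: 0.7 × 0.1 × 0.4 × (1−0.1) = 0.0252
benign: 0.3 × 0.8 × 0.05 × (1−0.55) = 0.0054
Highest score → malicious.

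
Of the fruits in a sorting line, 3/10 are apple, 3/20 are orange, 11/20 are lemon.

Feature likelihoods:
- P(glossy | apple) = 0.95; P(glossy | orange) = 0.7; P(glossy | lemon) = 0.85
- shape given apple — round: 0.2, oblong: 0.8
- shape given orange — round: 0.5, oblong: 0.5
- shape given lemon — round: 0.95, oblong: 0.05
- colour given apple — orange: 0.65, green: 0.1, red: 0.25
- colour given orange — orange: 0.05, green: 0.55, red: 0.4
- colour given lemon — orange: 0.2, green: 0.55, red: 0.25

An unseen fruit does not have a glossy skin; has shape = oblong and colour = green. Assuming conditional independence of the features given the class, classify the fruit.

apple: 0.3 × (1−0.95) × 0.8 × 0.1 = 0.0012
orange: 0.15 × (1−0.7) × 0.5 × 0.55 = 0.012375
lemon: 0.55 × (1−0.85) × 0.05 × 0.55 = 0.00226875
Highest score → orange.

orange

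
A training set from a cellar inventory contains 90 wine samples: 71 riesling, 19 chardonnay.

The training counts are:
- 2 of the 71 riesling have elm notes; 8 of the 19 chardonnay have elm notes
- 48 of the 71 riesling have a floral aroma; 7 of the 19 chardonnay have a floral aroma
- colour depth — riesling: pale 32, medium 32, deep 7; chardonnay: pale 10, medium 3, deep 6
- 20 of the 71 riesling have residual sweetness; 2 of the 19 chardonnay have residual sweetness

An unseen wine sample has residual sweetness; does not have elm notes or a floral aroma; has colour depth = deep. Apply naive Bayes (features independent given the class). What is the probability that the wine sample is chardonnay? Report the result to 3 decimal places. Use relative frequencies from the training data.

0.271

riesling: (71/90) × (69/71) × (23/71) × (7/71) × (20/71) ≈ 0.00689743
chardonnay: (19/90) × (11/19) × (12/19) × (6/19) × (2/19) ≈ 0.00256597
P(chardonnay | x) = 0.00256597 / 0.0094634 ≈ 0.271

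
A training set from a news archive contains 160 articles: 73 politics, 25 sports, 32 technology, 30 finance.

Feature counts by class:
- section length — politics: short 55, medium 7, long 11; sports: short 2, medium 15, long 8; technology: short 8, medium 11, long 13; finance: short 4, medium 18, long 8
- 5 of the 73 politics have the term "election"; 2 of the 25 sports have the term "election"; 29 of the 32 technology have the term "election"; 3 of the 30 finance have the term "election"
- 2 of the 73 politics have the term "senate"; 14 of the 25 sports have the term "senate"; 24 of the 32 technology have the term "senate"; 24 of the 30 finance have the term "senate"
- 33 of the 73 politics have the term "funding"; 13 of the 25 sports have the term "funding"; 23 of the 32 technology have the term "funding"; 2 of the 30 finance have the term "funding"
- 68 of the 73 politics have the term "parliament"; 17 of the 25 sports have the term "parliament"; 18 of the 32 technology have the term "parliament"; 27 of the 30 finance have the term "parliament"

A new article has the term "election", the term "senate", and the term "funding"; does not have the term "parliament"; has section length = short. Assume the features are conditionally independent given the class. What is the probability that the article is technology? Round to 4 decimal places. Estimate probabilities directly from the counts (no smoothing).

politics: (73/160) × (55/73) × (5/73) × (2/73) × (33/73) × (5/73) ≈ 0.0000199726
sports: (25/160) × (2/25) × (2/25) × (14/25) × (13/25) × (8/25) = 0.000093184
technology: (32/160) × (8/32) × (29/32) × (24/32) × (23/32) × (14/32) = 0.010686492919921875
finance: (30/160) × (4/30) × (3/30) × (24/30) × (2/30) × (3/30) ≈ 0.0000133333
P(technology | x) = 0.010686492919921875 / 0.010812982819921875 ≈ 0.9883

0.9883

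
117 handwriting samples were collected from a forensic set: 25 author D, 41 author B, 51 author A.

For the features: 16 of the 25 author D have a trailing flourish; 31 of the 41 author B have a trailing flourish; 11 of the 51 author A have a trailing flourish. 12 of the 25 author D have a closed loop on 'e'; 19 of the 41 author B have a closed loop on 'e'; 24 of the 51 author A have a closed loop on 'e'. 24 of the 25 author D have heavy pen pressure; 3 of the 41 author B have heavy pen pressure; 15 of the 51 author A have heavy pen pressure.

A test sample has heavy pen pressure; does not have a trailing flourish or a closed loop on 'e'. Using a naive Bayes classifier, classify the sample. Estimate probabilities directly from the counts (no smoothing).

author A

author D: (25/117) × (9/25) × (13/25) × (24/25) = 0.0384
author B: (41/117) × (10/41) × (22/41) × (3/41) ≈ 0.00335576
author A: (51/117) × (40/51) × (27/51) × (15/51) ≈ 0.053234
Highest score → author A.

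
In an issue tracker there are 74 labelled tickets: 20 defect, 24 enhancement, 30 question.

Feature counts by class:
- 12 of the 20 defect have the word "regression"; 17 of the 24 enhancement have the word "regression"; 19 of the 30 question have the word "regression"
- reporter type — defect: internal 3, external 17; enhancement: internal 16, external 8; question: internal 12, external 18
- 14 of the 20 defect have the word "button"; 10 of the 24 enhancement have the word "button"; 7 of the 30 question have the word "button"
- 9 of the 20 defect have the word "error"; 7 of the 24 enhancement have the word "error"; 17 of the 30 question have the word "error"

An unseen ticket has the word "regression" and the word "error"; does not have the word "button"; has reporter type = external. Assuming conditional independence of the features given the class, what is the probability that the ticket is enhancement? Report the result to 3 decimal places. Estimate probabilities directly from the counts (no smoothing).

0.132

defect: (20/74) × (12/20) × (17/20) × (6/20) × (9/20) ≈ 0.0186081
enhancement: (24/74) × (17/24) × (8/24) × (14/24) × (7/24) ≈ 0.0130287
question: (30/74) × (19/30) × (18/30) × (23/30) × (17/30) ≈ 0.0669279
P(enhancement | x) = 0.0130287 / 0.0985647 ≈ 0.132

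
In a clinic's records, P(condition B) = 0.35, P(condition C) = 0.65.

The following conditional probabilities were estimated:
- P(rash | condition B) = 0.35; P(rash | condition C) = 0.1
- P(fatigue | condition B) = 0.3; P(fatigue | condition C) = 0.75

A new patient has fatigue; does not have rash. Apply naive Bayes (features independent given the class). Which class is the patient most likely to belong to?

condition C

condition B: 0.35 × (1−0.35) × 0.3 = 0.06825
condition C: 0.65 × (1−0.1) × 0.75 = 0.43875
Highest score → condition C.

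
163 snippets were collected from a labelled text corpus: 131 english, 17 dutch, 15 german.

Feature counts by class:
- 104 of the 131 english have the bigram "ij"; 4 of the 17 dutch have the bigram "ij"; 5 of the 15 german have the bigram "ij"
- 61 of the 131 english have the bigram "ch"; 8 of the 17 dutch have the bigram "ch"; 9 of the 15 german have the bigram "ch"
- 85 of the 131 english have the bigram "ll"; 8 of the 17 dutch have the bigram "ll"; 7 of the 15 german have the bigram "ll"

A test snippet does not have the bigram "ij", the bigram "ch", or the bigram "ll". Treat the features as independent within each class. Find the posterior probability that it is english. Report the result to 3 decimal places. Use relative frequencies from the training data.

english: (131/163) × (27/131) × (70/131) × (46/131) ≈ 0.0310806
dutch: (17/163) × (13/17) × (9/17) × (9/17) ≈ 0.0223534
german: (15/163) × (10/15) × (6/15) × (8/15) ≈ 0.0130879
P(english | x) = 0.0310806 / 0.0665219 ≈ 0.467

0.467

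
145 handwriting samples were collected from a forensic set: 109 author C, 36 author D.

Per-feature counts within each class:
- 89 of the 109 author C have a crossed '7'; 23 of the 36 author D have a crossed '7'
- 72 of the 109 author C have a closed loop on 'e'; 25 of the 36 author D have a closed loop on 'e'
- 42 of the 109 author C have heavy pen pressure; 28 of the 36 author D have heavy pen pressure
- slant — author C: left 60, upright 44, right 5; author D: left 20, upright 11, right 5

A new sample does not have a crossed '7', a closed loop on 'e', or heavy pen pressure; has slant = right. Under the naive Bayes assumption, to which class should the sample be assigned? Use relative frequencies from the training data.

author C: (109/145) × (20/109) × (37/109) × (67/109) × (5/109) ≈ 0.00132017
author D: (36/145) × (13/36) × (11/36) × (8/36) × (5/36) ≈ 0.000845513
Highest score → author C.

author C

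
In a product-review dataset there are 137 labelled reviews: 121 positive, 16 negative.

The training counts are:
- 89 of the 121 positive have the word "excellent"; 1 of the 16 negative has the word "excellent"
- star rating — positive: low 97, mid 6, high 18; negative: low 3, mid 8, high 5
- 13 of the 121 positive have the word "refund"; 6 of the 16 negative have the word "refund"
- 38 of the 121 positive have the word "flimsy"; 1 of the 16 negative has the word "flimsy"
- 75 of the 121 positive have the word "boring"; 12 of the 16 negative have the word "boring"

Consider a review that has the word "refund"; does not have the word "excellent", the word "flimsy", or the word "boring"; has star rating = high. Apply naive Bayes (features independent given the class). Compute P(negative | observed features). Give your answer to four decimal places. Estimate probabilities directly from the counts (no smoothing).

positive: (121/137) × (32/121) × (18/121) × (13/121) × (83/121) × (46/121) ≈ 0.000973508
negative: (16/137) × (15/16) × (5/16) × (6/16) × (15/16) × (4/16) ≈ 0.00300721
P(negative | x) = 0.00300721 / 0.003980718 ≈ 0.7554

0.7554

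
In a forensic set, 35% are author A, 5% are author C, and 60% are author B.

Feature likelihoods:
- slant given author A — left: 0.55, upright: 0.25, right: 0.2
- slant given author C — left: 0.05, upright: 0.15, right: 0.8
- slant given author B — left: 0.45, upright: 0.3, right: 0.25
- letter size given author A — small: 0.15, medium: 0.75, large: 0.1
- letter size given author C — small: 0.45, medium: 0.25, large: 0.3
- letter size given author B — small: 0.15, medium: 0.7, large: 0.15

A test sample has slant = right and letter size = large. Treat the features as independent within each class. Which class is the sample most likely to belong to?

author A: 0.35 × 0.2 × 0.1 = 0.007
author C: 0.05 × 0.8 × 0.3 = 0.012
author B: 0.6 × 0.25 × 0.15 = 0.0225
Highest score → author B.

author B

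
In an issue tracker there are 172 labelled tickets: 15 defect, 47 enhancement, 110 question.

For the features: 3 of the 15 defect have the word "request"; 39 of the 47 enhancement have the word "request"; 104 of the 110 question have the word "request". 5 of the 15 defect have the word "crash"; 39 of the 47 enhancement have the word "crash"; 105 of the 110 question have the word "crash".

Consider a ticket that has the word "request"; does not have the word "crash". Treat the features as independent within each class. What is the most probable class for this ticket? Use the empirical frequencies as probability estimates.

enhancement

defect: (15/172) × (3/15) × (10/15) ≈ 0.0116279
enhancement: (47/172) × (39/47) × (8/47) ≈ 0.0385948
question: (110/172) × (104/110) × (5/110) ≈ 0.0274841
Highest score → enhancement.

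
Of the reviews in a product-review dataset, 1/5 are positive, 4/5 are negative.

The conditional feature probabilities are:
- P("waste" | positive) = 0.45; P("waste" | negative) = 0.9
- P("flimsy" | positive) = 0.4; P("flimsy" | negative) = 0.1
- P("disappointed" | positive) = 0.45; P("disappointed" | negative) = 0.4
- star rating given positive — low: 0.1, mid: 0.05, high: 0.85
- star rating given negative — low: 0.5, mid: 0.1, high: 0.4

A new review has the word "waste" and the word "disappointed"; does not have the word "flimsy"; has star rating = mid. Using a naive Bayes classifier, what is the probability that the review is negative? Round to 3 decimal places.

positive: 0.2 × 0.45 × (1−0.4) × 0.45 × 0.05 = 0.001215
negative: 0.8 × 0.9 × (1−0.1) × 0.4 × 0.1 = 0.02592
P(negative | x) = 0.02592 / 0.027135 ≈ 0.955

0.955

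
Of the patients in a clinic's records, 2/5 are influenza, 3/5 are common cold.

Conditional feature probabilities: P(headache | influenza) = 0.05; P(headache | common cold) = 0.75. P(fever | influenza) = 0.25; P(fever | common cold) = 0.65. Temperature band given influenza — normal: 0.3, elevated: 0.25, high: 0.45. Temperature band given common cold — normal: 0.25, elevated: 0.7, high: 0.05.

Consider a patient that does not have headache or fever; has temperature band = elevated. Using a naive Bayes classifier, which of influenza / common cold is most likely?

influenza

influenza: 0.4 × (1−0.05) × (1−0.25) × 0.25 = 0.07125
common cold: 0.6 × (1−0.75) × (1−0.65) × 0.7 = 0.03675
Highest score → influenza.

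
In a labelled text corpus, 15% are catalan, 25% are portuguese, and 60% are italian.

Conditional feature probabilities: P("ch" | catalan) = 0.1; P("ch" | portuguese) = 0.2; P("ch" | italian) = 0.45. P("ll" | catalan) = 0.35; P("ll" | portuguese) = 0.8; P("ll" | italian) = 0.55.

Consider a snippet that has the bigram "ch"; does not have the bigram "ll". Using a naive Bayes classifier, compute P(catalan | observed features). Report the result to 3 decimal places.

catalan: 0.15 × 0.1 × (1−0.35) = 0.00975
portuguese: 0.25 × 0.2 × (1−0.8) = 0.01
italian: 0.6 × 0.45 × (1−0.55) = 0.1215
P(catalan | x) = 0.00975 / 0.14125 ≈ 0.069

0.069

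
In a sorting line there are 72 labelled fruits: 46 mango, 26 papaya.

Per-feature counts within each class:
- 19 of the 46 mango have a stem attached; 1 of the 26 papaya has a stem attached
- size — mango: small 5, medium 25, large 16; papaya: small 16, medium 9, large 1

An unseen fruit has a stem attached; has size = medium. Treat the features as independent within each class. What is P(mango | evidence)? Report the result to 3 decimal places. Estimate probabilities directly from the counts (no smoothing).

0.968

mango: (46/72) × (19/46) × (25/46) ≈ 0.143418
papaya: (26/72) × (1/26) × (9/26) ≈ 0.00480769
P(mango | x) = 0.143418 / 0.14822569 ≈ 0.968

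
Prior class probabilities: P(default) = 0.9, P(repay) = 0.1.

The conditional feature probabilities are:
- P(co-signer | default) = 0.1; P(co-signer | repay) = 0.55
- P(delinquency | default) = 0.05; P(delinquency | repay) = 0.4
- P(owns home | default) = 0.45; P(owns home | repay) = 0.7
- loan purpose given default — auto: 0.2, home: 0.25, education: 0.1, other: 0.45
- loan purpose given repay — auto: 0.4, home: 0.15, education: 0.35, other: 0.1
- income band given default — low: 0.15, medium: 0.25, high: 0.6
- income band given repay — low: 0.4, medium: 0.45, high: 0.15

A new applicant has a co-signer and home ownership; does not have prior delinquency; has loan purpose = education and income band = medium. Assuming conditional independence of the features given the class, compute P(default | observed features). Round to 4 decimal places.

default: 0.9 × 0.1 × (1−0.05) × 0.45 × 0.1 × 0.25 = 0.000961875
repay: 0.1 × 0.55 × (1−0.4) × 0.7 × 0.35 × 0.45 = 0.00363825
P(default | x) = 0.000961875 / 0.004600125 ≈ 0.2091

0.2091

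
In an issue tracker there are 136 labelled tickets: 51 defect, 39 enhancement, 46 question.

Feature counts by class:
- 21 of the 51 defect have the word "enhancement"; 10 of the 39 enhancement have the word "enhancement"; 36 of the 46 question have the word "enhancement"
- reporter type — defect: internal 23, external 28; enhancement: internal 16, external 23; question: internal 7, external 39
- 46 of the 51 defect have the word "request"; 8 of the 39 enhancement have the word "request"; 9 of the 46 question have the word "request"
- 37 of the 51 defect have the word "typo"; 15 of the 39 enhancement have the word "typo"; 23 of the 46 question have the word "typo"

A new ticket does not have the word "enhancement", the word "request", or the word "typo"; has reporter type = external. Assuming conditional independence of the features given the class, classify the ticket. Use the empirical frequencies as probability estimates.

enhancement

defect: (51/136) × (30/51) × (28/51) × (5/51) × (14/51) ≈ 0.00325933
enhancement: (39/136) × (29/39) × (23/39) × (31/39) × (24/39) ≈ 0.0615129
question: (46/136) × (10/46) × (39/46) × (37/46) × (23/46) ≈ 0.0250716
Highest score → enhancement.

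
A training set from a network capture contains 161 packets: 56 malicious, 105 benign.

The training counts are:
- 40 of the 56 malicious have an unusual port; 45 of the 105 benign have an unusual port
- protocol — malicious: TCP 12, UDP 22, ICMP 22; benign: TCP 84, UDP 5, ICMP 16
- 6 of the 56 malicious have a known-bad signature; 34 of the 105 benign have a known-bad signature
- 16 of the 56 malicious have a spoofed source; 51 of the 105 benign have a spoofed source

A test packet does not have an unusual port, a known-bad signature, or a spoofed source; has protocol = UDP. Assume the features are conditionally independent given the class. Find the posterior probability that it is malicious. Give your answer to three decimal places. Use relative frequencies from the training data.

0.801

malicious: (56/161) × (16/56) × (22/56) × (50/56) × (40/56) ≈ 0.024899
benign: (105/161) × (60/105) × (5/105) × (71/105) × (54/105) ≈ 0.00617134
P(malicious | x) = 0.024899 / 0.03107034 ≈ 0.801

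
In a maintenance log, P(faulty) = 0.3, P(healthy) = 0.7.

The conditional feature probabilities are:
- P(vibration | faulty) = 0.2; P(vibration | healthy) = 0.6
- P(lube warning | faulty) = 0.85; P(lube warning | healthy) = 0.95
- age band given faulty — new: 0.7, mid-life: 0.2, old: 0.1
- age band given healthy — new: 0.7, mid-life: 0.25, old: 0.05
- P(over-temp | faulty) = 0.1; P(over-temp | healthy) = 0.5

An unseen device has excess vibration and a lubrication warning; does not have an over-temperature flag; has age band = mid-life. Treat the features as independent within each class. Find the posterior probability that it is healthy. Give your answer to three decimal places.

0.845

faulty: 0.3 × 0.2 × 0.85 × 0.2 × (1−0.1) = 0.00918
healthy: 0.7 × 0.6 × 0.95 × 0.25 × (1−0.5) = 0.049875
P(healthy | x) = 0.049875 / 0.059055 ≈ 0.845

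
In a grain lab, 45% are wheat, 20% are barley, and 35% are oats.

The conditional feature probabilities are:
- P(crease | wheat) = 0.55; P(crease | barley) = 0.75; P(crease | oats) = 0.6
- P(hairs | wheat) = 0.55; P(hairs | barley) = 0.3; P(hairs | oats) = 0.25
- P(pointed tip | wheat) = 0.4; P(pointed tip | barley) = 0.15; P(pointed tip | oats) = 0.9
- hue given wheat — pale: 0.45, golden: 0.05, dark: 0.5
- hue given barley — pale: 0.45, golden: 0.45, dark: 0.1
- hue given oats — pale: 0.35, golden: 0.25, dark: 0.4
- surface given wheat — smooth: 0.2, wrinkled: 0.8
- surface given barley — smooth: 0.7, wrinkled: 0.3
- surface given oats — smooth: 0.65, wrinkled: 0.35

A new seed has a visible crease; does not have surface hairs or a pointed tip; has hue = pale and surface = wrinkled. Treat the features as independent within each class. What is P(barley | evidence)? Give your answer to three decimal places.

wheat: 0.45 × 0.55 × (1−0.55) × (1−0.4) × 0.45 × 0.8 = 0.024057
barley: 0.2 × 0.75 × (1−0.3) × (1−0.15) × 0.45 × 0.3 = 0.01204875
oats: 0.35 × 0.6 × (1−0.25) × (1−0.9) × 0.35 × 0.35 = 0.001929375
P(barley | x) = 0.01204875 / 0.038035125 ≈ 0.317

0.317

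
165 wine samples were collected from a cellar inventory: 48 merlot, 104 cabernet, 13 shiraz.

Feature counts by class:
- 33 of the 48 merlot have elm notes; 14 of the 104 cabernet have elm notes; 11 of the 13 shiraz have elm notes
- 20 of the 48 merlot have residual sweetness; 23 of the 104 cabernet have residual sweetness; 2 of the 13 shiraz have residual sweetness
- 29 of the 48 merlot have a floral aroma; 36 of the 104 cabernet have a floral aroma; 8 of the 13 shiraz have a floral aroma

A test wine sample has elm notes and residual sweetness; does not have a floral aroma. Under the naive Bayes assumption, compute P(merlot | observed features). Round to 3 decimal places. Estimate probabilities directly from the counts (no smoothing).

merlot: (48/165) × (33/48) × (20/48) × (19/48) ≈ 0.0329861
cabernet: (104/165) × (14/104) × (23/104) × (68/104) ≈ 0.0122691
shiraz: (13/165) × (11/13) × (2/13) × (5/13) ≈ 0.00394477
P(merlot | x) = 0.0329861 / 0.04919997 ≈ 0.670

0.670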